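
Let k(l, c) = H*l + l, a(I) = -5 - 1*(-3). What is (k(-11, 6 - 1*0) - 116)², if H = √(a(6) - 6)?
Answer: 15161 + 5588*I*√2 ≈ 15161.0 + 7902.6*I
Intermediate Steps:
a(I) = -2 (a(I) = -5 + 3 = -2)
H = 2*I*√2 (H = √(-2 - 6) = √(-8) = 2*I*√2 ≈ 2.8284*I)
k(l, c) = l + 2*I*l*√2 (k(l, c) = (2*I*√2)*l + l = 2*I*l*√2 + l = l + 2*I*l*√2)
(k(-11, 6 - 1*0) - 116)² = (-11*(1 + 2*I*√2) - 116)² = ((-11 - 22*I*√2) - 116)² = (-127 - 22*I*√2)²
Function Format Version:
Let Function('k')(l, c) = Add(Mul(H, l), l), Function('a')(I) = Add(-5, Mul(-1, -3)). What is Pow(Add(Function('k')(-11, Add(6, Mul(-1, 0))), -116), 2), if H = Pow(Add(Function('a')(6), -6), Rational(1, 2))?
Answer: Add(15161, Mul(5588, I, Pow(2, Rational(1, 2)))) ≈ Add(15161., Mul(7902.6, I))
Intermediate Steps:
Function('a')(I) = -2 (Function('a')(I) = Add(-5, 3) = -2)
H = Mul(2, I, Pow(2, Rational(1, 2))) (H = Pow(Add(-2, -6), Rational(1, 2)) = Pow(-8, Rational(1, 2)) = Mul(2, I, Pow(2, Rational(1, 2))) ≈ Mul(2.8284, I))
Function('k')(l, c) = Add(l, Mul(2, I, l, Pow(2, Rational(1, 2)))) (Function('k')(l, c) = Add(Mul(Mul(2, I, Pow(2, Rational(1, 2))), l), l) = Add(Mul(2, I, l, Pow(2, Rational(1, 2))), l) = Add(l, Mul(2, I, l, Pow(2, Rational(1, 2)))))
Pow(Add(Function('k')(-11, Add(6, Mul(-1, 0))), -116), 2) = Pow(Add(Mul(-11, Add(1, Mul(2, I, Pow(2, Rational(1, 2))))), -116), 2) = Pow(Add(Add(-11, Mul(-22, I, Pow(2, Rational(1, 2)))), -116), 2) = Pow(Add(-127, Mul(-22, I, Pow(2, Rational(1, 2)))), 2)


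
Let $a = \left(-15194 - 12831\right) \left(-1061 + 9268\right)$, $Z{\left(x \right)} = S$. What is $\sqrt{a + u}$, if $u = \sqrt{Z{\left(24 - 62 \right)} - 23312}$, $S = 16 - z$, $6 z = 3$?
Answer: $\frac{\sqrt{-920004700 + 6 i \sqrt{10354}}}{2} \approx 0.0050321 + 15166.0 i$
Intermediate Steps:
$z = \frac{1}{2}$ ($z = \frac{1}{6} \cdot 3 = \frac{1}{2} \approx 0.5$)
$S = \frac{31}{2}$ ($S = 16 - \frac{1}{2} = \frac{31}{2} \approx 15.5$)
$Z{\left(x \right)} = \frac{31}{2}$
$a = -230001175$ ($a = \left(-28025\right) 8207 = -230001175$)
$u = \frac{3 i \sqrt{10354}}{2}$ ($u = \sqrt{\frac{31}{2} - 23312} = \sqrt{- \frac{46593}{2}} = \frac{3 i \sqrt{10354}}{2} \approx 152.63 i$)
$\sqrt{a + u} = \sqrt{-230001175 + \frac{3 i \sqrt{10354}}{2}}$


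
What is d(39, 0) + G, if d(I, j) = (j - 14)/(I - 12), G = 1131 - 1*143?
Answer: 26662/27 ≈ 987.48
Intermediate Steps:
G = 988 (G = 1131 - 143 = 988)
d(I, j) = (-14 + j)/(-12 + I)
d(39, 0) + G = (-14 + 0)/(-12 + 39) + 988 = -14/27 + 988 = 26662/27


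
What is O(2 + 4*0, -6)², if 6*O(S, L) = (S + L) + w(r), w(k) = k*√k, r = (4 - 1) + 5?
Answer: 44/3 - 32*√2/9 ≈ 9.6384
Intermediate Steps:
r = 8 (r = 3 + 5 = 8)
w(k) = k^(3/2)
O(S, L) = L/6 + S/6 + 8*√2/3 (O(S, L) = ((S + L) + 8^(3/2))/6 = ((L + S) + 16*√2)/6 = (L + S + 16*√2)/6 = L/6 + S/6 + 8*√2/3)
O(2 + 4*0, -6)² = ((⅙)*(-6) + (2 + 4*0)/6 + 8*√2/3)² = (-1 + (2 + 0)/6 + 8*√2/3)² = (-1 + (⅙)*2 + 8*√2/3)² = (-1 + ⅓ + 8*√2/3)² = (-⅔ + 8*√2/3)²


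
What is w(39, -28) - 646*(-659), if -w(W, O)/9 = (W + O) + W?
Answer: 425264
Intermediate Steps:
w(W, O) = -18*W - 9*O (w(W, O) = -9*((W + O) + W) = -9*((O + W) + W) = -9*(O + 2*W) = -18*W - 9*O)
w(39, -28) - 646*(-659) = (-18*39 - 9*(-28)) - 646*(-659) = (-702 + 252) + 425714 = -450 + 425714 = 425264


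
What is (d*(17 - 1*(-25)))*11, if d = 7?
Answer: 3234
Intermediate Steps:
(d*(17 - 1*(-25)))*11 = (7*(17 - 1*(-25)))*11 = (7*(17 + 25))*11 = (7*42)*11 = 294*11 = 3234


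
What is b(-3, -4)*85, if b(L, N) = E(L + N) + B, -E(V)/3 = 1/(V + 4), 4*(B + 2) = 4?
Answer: 0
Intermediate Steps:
B = -1 (B = -2 + (¼)*4 = -2 + 1 = -1)
E(V) = -3/(4 + V) (E(V) = -3/(V + 4) = -3/(4 + V))
b(L, N) = -1 - 3/(4 + L + N) (b(L, N) = -3/(4 + (L + N)) - 1 = -3/(4 + L + N) - 1 = -1 - 3/(4 + L + N))
b(-3, -4)*85 = ((-7 - 1*(-3) - 1*(-4))/(4 - 3 - 4))*85 = ((-7 + 3 + 4)/(-3))*85 = -⅓*0*85 = 0*85 = 0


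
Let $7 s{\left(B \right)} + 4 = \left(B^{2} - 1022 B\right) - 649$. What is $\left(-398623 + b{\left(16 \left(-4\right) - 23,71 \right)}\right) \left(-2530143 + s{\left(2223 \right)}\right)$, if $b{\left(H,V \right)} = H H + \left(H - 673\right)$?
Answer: $841942853062$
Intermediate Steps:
$b{\left(H,V \right)} = -673 + H + H^{2}$ ($b{\left(H,V \right)} = H^{2} + \left(H - 673\right) = H^{2} + \left(-673 + H\right) = -673 + H + H^{2}$)
$s{\left(B \right)} = - \frac{653}{7} - 146 B + \frac{B^{2}}{7}$ ($s{\left(B \right)} = - \frac{4}{7} + \frac{\left(B^{2} - 1022 B\right) - 649}{7} = - \frac{4}{7} + \frac{-649 + B^{2} - 1022 B}{7} = - \frac{4}{7} - \left(\frac{649}{7} + 146 B - \frac{B^{2}}{7}\right) = - \frac{653}{7} - 146 B + \frac{B^{2}}{7}$)
$\left(-398623 + b{\left(16 \left(-4\right) - 23,71 \right)}\right) \left(-2530143 + s{\left(2223 \right)}\right) = \left(-398623 + \left(-673 + \left(16 \left(-4\right) - 23\right) + \left(16 \left(-4\right) - 23\right)^{2}\right)\right) \left(-2530143 - \left(\frac{2272559}{7} - \frac{4941729}{7}\right)\right) = \left(-398623 - \left(760 - \left(-64 - 23\right)^{2}\right)\right) \left(-2530143 - -381310\right) = \left(-398623 - \left(760 - 7569\right)\right) \left(-2530143 - -381310\right) = \left(-398623 - -6809\right) \left(-2530143 + 381310\right) = \left(-398623 + 6809\right) \left(-2148833\right) = \left(-391814\right) \left(-2148833\right) = 841942853062$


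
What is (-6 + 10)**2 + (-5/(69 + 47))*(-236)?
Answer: 759/29 ≈ 26.172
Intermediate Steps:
(-6 + 10)**2 + (-5/(69 + 47))*(-236) = 4**2 + (-5/116)*(-236) = 16 + ((1/116)*(-5))*(-236) = 16 - 5/116*(-236) = 16 + 295/29 = 759/29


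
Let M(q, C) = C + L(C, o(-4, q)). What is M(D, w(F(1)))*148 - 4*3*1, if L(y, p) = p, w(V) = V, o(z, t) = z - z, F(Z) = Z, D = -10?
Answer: 136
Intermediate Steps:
o(z, t) = 0
M(q, C) = C (M(q, C) = C + 0 = C)
M(D, w(F(1)))*148 - 4*3*1 = 1*148 - 4*3*1 = 148 - 12*1 = 148 - 12 = 136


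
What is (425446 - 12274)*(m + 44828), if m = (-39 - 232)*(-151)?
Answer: 35429085828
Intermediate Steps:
m = 40921 (m = -271*(-151) = 40921)
(425446 - 12274)*(m + 44828) = (425446 - 12274)*(40921 + 44828) = 413172*85749 = 35429085828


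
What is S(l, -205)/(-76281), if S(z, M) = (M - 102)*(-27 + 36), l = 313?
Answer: 921/25427 ≈ 0.036221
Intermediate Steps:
S(z, M) = -918 + 9*M (S(z, M) = (-102 + M)*9 = -918 + 9*M)
S(l, -205)/(-76281) = (-918 + 9*(-205))/(-76281) = (-918 - 1845)*(-1/76281) = -2763*(-1/76281) = 921/25427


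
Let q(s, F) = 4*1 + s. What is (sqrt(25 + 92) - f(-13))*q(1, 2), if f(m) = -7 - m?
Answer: -30 + 15*sqrt(13) ≈ 24.083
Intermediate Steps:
q(s, F) = 4 + s
(sqrt(25 + 92) - f(-13))*q(1, 2) = (sqrt(25 + 92) - (-7 - 1*(-13)))*(4 + 1) = (sqrt(117) - (-7 + 13))*5 = (3*sqrt(13) - 1*6)*5 = (3*sqrt(13) - 6)*5 = (-6 + 3*sqrt(13))*5 = -30 + 15*sqrt(13)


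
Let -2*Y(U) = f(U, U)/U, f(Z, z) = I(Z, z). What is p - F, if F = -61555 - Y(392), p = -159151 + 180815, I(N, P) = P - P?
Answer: 83219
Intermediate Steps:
I(N, P) = 0
f(Z, z) = 0
Y(U) = 0 (Y(U) = -0/U = -½*0 = 0)
p = 21664
F = -61555 (F = -61555 - 1*0 = -61555 + 0 = -61555)
p - F = 21664 - 1*(-61555) = 21664 + 61555 = 83219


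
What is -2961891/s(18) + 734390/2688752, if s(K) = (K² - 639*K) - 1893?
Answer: 1328898260287/5857446232 ≈ 226.87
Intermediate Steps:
s(K) = -1893 + K² - 639*K
-2961891/s(18) + 734390/2688752 = -2961891/(-1893 + 18² - 639*18) + 734390/2688752 = -2961891/(-1893 + 324 - 11502) + 734390*(1/2688752) = -2961891/(-13071) + 367195/1344376 = -2961891*(-1/13071) + 367195/1344376 = 987297/4357 + 367195/1344376 = 1328898260287/5857446232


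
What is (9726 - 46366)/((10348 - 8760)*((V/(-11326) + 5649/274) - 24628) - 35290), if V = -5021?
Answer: 14213223920/15171806006079 ≈ 0.00093682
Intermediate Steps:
(9726 - 46366)/((10348 - 8760)*((V/(-11326) + 5649/274) - 24628) - 35290) = (9726 - 46366)/((10348 - 8760)*((-5021/(-11326) + 5649/274) - 24628) - 35290) = -36640/(1588*((-5021*(-1/11326) + 5649*(1/274)) - 24628) - 35290) = -36640/(1588*((5021/11326 + 5649/274) - 24628) - 35290) = -36640/(1588*(16339082/775831 - 24628) - 35290) = -36640/(1588*(-19090826786/775831) - 35290) = -36640/(-30316232936168/775831 - 35290) = -36640/(-30343612012158/775831) = -36640*(-775831/30343612012158) = 14213223920/15171806006079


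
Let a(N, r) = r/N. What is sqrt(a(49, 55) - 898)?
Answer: 3*I*sqrt(4883)/7 ≈ 29.948*I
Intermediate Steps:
sqrt(a(49, 55) - 898) = sqrt(55/49 - 898) = sqrt(-43947/49) = 3*I*sqrt(4883)/7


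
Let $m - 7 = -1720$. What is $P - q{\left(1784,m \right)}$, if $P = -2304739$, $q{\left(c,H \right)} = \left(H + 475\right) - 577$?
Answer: $-2302924$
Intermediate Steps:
$m = -1713$ ($m = 7 - 1720 = -1713$)
$q{\left(c,H \right)} = -102 + H$ ($q{\left(c,H \right)} = \left(475 + H\right) - 577 = -102 + H$)
$P - q{\left(1784,m \right)} = -2304739 - \left(-102 - 1713\right) = -2304739 - -1815 = -2304739 + 1815 = -2302924$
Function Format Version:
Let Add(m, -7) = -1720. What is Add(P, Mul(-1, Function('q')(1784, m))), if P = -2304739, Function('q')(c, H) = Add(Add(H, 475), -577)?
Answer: -2302924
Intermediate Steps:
m = -1713 (m = Add(7, -1720) = -1713)
Function('q')(c, H) = Add(-102, H) (Function('q')(c, H) = Add(Add(475, H), -577) = Add(-102, H))
Add(P, Mul(-1, Function('q')(1784, m))) = Add(-2304739, Mul(-1, Add(-102, -1713))) = Add(-2304739, Mul(-1, -1815)) = Add(-2304739, 1815) = -2302924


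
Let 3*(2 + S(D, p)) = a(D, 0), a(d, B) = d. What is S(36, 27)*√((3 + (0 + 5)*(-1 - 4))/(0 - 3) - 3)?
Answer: 10*√39/3 ≈ 20.817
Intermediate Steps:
S(D, p) = -2 + D/3
S(36, 27)*√((3 + (0 + 5)*(-1 - 4))/(0 - 3) - 3) = (-2 + (⅓)*36)*√((3 + (0 + 5)*(-1 - 4))/(0 - 3) - 3) = (-2 + 12)*√((3 + 5*(-5))/(-3) - 3) = 10*√((3 - 25)*(-⅓) - 3) = 10*√(-22*(-⅓) - 3) = 10*√(22/3 - 3) = 10*√(13/3) = 10*(√39/3) = 10*√39/3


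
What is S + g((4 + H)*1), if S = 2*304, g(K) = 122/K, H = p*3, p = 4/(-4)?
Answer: 730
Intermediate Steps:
p = -1 (p = 4*(-¼) = -1)
H = -3 (H = -1*3 = -3)
S = 608
S + g((4 + H)*1) = 608 + 122/(((4 - 3)*1)) = 608 + 122/((1*1)) = 608 + 122/1 = 608 + 122*1 = 608 + 122 = 730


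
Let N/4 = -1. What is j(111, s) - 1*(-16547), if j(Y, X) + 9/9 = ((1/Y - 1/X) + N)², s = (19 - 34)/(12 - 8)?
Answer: 566761571/34225 ≈ 16560.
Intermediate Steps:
N = -4 (N = 4*(-1) = -4)
s = -15/4 ≈ -3.7500
j(Y, X) = -1 + (-4 + 1/Y - 1/X)² (j(Y, X) = -1 + ((1/Y - 1/X) - 4)² = -1 + (-4 + 1/Y - 1/X)²)
j(111, s) - 1*(-16547) = (-1 + (111 - 1*(-15/4) + 4*(-15/4)*111)²/((-15/4)²*111²)) - 1*(-16547) = (-1 + (16/225)*(1/12321)*(111 + 15/4 - 1665)²) + 16547 = (-1 + (16/225)*(1/12321)*(-6201/4)²) + 16547 = (-1 + (16/225)*(1/12321)*(38452401/16)) + 16547 = (-1 + 474721/34225) + 16547 = 440496/34225 + 16547 = 566761571/34225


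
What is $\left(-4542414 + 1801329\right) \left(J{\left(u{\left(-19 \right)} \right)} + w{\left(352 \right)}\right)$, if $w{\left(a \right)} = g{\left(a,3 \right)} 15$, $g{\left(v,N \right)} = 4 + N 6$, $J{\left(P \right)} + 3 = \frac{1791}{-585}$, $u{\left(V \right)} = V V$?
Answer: $- \frac{11543257152}{13} \approx -8.8794 \cdot 10^{8}$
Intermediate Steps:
$u{\left(V \right)} = V^{2}$
$J{\left(P \right)} = - \frac{394}{65}$ ($J{\left(P \right)} = -3 + \frac{1791}{-585} = -3 + 1791 \left(- \frac{1}{585}\right) = -3 - \frac{199}{65} = - \frac{394}{65}$)
$g{\left(v,N \right)} = 4 + 6 N$
$w{\left(a \right)} = 330$ ($w{\left(a \right)} = \left(4 + 6 \cdot 3\right) 15 = \left(4 + 18\right) 15 = 22 \cdot 15 = 330$)
$\left(-4542414 + 1801329\right) \left(J{\left(u{\left(-19 \right)} \right)} + w{\left(352 \right)}\right) = \left(-4542414 + 1801329\right) \left(- \frac{394}{65} + 330\right) = \left(-2741085\right) \frac{21056}{65} = - \frac{11543257152}{13}$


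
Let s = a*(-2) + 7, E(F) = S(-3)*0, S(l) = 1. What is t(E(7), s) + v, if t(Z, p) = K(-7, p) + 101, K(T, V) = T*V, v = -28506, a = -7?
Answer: -28552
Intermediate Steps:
E(F) = 0 (E(F) = 1*0 = 0)
s = 21 (s = -7*(-2) + 7 = 14 + 7 = 21)
t(Z, p) = 101 - 7*p (t(Z, p) = -7*p + 101 = 101 - 7*p)
t(E(7), s) + v = (101 - 7*21) - 28506 = (101 - 147) - 28506 = -46 - 28506 = -28552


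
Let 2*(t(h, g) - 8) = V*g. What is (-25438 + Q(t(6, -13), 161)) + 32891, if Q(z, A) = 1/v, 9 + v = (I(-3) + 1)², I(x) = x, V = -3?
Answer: 37264/5 ≈ 7452.8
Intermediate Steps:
t(h, g) = 8 - 3*g/2 (t(h, g) = 8 + (-3*g)/2 = 8 - 3*g/2)
v = -5 (v = -9 + (-3 + 1)² = -9 + (-2)² = -9 + 4 = -5)
Q(z, A) = -⅕ (Q(z, A) = 1/(-5) = -⅕)
(-25438 + Q(t(6, -13), 161)) + 32891 = (-25438 - ⅕) + 32891 = -127191/5 + 32891 = 37264/5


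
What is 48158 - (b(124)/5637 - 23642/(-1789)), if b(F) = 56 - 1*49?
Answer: 485520547217/10084593 ≈ 48145.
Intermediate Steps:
b(F) = 7 (b(F) = 56 - 49 = 7)
48158 - (b(124)/5637 - 23642/(-1789)) = 48158 - (7/5637 - 23642/(-1789)) = 48158 - (7*(1/5637) - 23642*(-1/1789)) = 48158 - (7/5637 + 23642/1789) = 48158 - 1*133282477/10084593 = 48158 - 133282477/10084593 = 485520547217/10084593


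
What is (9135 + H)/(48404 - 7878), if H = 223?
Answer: 4679/20263 ≈ 0.23091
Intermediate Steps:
(9135 + H)/(48404 - 7878) = (9135 + 223)/(48404 - 7878) = 9358/40526 = 9358*(1/40526) = 4679/20263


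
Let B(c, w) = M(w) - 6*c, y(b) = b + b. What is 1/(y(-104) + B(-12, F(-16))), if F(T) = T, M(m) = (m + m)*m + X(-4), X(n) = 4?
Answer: 1/380 ≈ 0.0026316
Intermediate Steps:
y(b) = 2*b
M(m) = 4 + 2*m**2 (M(m) = (m + m)*m + 4 = (2*m)*m + 4 = 2*m**2 + 4 = 4 + 2*m**2)
B(c, w) = 4 - 6*c + 2*w**2 (B(c, w) = (4 + 2*w**2) - 6*c = 4 - 6*c + 2*w**2)
1/(y(-104) + B(-12, F(-16))) = 1/(2*(-104) + (4 - 6*(-12) + 2*(-16)**2)) = 1/(-208 + (4 + 72 + 2*256)) = 1/(-208 + (4 + 72 + 512)) = 1/(-208 + 588) = 1/380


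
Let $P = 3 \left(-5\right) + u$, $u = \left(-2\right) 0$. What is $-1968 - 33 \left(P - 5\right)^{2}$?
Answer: $-15168$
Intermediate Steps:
$u = 0$
$P = -15$ ($P = 3 \left(-5\right) + 0 = -15 + 0 = -15$)
$-1968 - 33 \left(P - 5\right)^{2} = -1968 - 33 \left(-15 - 5\right)^{2} = -1968 - 33 \left(-20\right)^{2} = -1968 - 13200 = -15168$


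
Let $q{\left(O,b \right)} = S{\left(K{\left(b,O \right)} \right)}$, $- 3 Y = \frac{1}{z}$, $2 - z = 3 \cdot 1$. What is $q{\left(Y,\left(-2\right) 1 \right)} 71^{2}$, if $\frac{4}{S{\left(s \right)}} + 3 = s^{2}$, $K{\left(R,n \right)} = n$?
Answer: $- \frac{90738}{13} \approx -6979.8$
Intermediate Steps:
$z = -1$ ($z = 2 - 3 \cdot 1 = 2 - 3 = -1$)
$S{\left(s \right)} = \frac{4}{-3 + s^{2}}$
$Y = \frac{1}{3}$ ($Y = - \frac{1}{3 \left(-1\right)} = \left(- \frac{1}{3}\right) \left(-1\right) = \frac{1}{3} \approx 0.33333$)
$q{\left(O,b \right)} = \frac{4}{-3 + O^{2}}$
$q{\left(Y,\left(-2\right) 1 \right)} 71^{2} = \frac{4}{-3 + \left(\frac{1}{3}\right)^{2}} \cdot 71^{2} = \frac{4}{-3 + \frac{1}{9}} \cdot 5041 = \frac{4}{- \frac{26}{9}} \cdot 5041 = 4 \left(- \frac{9}{26}\right) 5041 = \left(- \frac{18}{13}\right) 5041 = - \frac{90738}{13}$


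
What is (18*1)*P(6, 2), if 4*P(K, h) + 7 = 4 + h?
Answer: -9/2 ≈ -4.5000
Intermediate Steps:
P(K, h) = -¾ + h/4 (P(K, h) = -7/4 + (4 + h)/4 = -7/4 + (1 + h/4) = -¾ + h/4)
(18*1)*P(6, 2) = (18*1)*(-¾ + (¼)*2) = 18*(-¾ + ½) = 18*(-¼) = -9/2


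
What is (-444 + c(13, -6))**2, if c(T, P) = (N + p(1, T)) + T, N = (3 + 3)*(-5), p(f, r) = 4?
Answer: 208849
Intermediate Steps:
N = -30 (N = 6*(-5) = -30)
c(T, P) = -26 + T (c(T, P) = (-30 + 4) + T = -26 + T)
(-444 + c(13, -6))**2 = (-444 + (-26 + 13))**2 = (-444 - 13)**2 = (-457)**2 = 208849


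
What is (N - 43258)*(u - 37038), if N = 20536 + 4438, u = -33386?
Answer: 1287632416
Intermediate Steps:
N = 24974
(N - 43258)*(u - 37038) = (24974 - 43258)*(-33386 - 37038) = -18284*(-70424) = 1287632416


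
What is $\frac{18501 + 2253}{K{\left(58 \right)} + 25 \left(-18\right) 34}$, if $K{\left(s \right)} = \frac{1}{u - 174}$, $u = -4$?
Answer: $- \frac{3694212}{2723401} \approx -1.3565$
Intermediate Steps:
$K{\left(s \right)} = - \frac{1}{178}$ ($K{\left(s \right)} = \frac{1}{-4 - 174} = \frac{1}{-178} = - \frac{1}{178}$)
$\frac{18501 + 2253}{K{\left(58 \right)} + 25 \left(-18\right) 34} = \frac{18501 + 2253}{- \frac{1}{178} + 25 \left(-18\right) 34} = \frac{20754}{- \frac{1}{178} - 15300} = \frac{20754}{- \frac{2723401}{178}} = 20754 \left(- \frac{178}{2723401}\right) = - \frac{3694212}{2723401}$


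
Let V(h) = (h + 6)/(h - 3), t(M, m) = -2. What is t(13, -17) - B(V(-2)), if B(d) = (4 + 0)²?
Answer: -18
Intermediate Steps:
V(h) = (6 + h)/(-3 + h)
B(d) = 16 (B(d) = 4² = 16)
t(13, -17) - B(V(-2)) = -2 - 1*16 = -2 - 16 = -18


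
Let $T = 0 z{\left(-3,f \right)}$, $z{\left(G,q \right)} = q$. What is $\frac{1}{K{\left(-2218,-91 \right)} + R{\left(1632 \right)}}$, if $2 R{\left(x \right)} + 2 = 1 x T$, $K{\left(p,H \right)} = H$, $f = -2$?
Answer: $- \frac{1}{92} \approx -0.01087$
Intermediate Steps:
$T = 0$ ($T = 0 \left(-2\right) = 0$)
$R{\left(x \right)} = -1$ ($R{\left(x \right)} = -1 + \frac{1 x 0}{2} = -1 + \frac{x 0}{2} = -1 + \frac{1}{2} \cdot 0 = -1 + 0 = -1$)
$\frac{1}{K{\left(-2218,-91 \right)} + R{\left(1632 \right)}} = \frac{1}{-91 - 1} = \frac{1}{-92} = - \frac{1}{92}$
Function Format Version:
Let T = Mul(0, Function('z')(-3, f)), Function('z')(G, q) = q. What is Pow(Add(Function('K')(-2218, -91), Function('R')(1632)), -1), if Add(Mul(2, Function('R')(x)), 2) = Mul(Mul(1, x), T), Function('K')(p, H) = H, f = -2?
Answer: Rational(-1, 92) ≈ -0.010870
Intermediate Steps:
T = 0 (T = Mul(0, -2) = 0)
Function('R')(x) = -1 (Function('R')(x) = Add(-1, Mul(Rational(1, 2), Mul(Mul(1, x), 0))) = Add(-1, Mul(Rational(1, 2), Mul(x, 0))) = Add(-1, Mul(Rational(1, 2), 0)) = Add(-1, 0) = -1)
Pow(Add(Function('K')(-2218, -91), Function('R')(1632)), -1) = Pow(Add(-91, -1), -1) = Pow(-92, -1) = Rational(-1, 92)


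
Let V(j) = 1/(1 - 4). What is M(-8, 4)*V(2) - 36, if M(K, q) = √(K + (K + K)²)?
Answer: -36 - 2*√62/3 ≈ -41.249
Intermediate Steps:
M(K, q) = √(K + 4*K²) (M(K, q) = √(K + (2*K)²) = √(K + 4*K²))
V(j) = -⅓ (V(j) = 1/(-3) = -⅓)
M(-8, 4)*V(2) - 36 = √(-8*(1 + 4*(-8)))*(-⅓) - 36 = √(-8*(1 - 32))*(-⅓) - 36 = √(-8*(-31))*(-⅓) - 36 = √248*(-⅓) - 36 = (2*√62)*(-⅓) - 36 = -2*√62/3 - 36 = -36 - 2*√62/3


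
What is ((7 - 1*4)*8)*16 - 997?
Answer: -613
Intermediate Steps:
((7 - 1*4)*8)*16 - 997 = ((7 - 4)*8)*16 - 997 = (3*8)*16 - 997 = 24*16 - 997 = 384 - 997 = -613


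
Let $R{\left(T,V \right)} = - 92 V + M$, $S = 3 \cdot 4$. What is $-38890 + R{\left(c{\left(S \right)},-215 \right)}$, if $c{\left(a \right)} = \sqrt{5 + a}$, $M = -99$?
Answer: $-19209$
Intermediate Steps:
$S = 12$
$R{\left(T,V \right)} = -99 - 92 V$ ($R{\left(T,V \right)} = - 92 V - 99 = -99 - 92 V$)
$-38890 + R{\left(c{\left(S \right)},-215 \right)} = -38890 - -19681 = -38890 + \left(-99 + 19780\right) = -38890 + 19681 = -19209$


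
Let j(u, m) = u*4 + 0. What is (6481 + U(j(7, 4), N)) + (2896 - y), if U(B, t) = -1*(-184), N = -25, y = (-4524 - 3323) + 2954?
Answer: 14454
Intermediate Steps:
y = -4893 (y = -7847 + 2954 = -4893)
j(u, m) = 4*u (j(u, m) = 4*u + 0 = 4*u)
U(B, t) = 184
(6481 + U(j(7, 4), N)) + (2896 - y) = (6481 + 184) + (2896 - 1*(-4893)) = 6665 + (2896 + 4893) = 6665 + 7789 = 14454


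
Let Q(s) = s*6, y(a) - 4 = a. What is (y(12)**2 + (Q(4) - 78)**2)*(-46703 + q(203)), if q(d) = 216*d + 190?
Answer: -8453380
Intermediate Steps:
y(a) = 4 + a
Q(s) = 6*s
q(d) = 190 + 216*d
(y(12)**2 + (Q(4) - 78)**2)*(-46703 + q(203)) = ((4 + 12)**2 + (6*4 - 78)**2)*(-46703 + (190 + 216*203)) = (16**2 + (24 - 78)**2)*(-46703 + (190 + 43848)) = (256 + (-54)**2)*(-46703 + 44038) = (256 + 2916)*(-2665) = 3172*(-2665) = -8453380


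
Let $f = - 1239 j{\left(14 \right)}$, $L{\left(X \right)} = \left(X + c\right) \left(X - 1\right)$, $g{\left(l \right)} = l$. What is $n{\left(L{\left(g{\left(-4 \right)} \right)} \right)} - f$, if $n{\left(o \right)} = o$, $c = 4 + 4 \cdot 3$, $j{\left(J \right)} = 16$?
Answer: $19764$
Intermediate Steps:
$c = 16$ ($c = 4 + 12 = 16$)
$L{\left(X \right)} = \left(-1 + X\right) \left(16 + X\right)$ ($L{\left(X \right)} = \left(X + 16\right) \left(X - 1\right) = \left(16 + X\right) \left(-1 + X\right) = \left(-1 + X\right) \left(16 + X\right)$)
$f = -19824$ ($f = \left(-1239\right) 16 = -19824$)
$n{\left(L{\left(g{\left(-4 \right)} \right)} \right)} - f = \left(-16 + \left(-4\right)^{2} + 15 \left(-4\right)\right) - -19824 = \left(-16 + 16 - 60\right) + 19824 = -60 + 19824 = 19764$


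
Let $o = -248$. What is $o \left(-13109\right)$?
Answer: $3251032$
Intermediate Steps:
$o \left(-13109\right) = \left(-248\right) \left(-13109\right) = 3251032$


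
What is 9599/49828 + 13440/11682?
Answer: 130303973/97015116 ≈ 1.3431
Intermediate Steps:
9599/49828 + 13440/11682 = 9599*(1/49828) + 13440*(1/11682) = 9599/49828 + 2240/1947 = 130303973/97015116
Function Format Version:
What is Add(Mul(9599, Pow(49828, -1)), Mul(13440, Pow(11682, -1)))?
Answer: Rational(130303973, 97015116) ≈ 1.3431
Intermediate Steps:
Add(Mul(9599, Pow(49828, -1)), Mul(13440, Pow(11682, -1))) = Add(Mul(9599, Rational(1, 49828)), Mul(13440, Rational(1, 11682))) = Add(Rational(9599, 49828), Rational(2240, 1947)) = Rational(130303973, 97015116)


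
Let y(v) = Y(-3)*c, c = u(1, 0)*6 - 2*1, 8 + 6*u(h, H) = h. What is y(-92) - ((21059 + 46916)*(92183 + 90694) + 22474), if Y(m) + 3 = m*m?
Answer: -12431086603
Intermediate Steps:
u(h, H) = -4/3 + h/6
Y(m) = -3 + m**2 (Y(m) = -3 + m*m = -3 + m**2)
c = -9 (c = (-4/3 + (1/6)*1)*6 - 2*1 = (-4/3 + 1/6)*6 - 2 = -7/6*6 - 2 = -7 - 2 = -9)
y(v) = -54 (y(v) = (-3 + (-3)**2)*(-9) = (-3 + 9)*(-9) = 6*(-9) = -54)
y(-92) - ((21059 + 46916)*(92183 + 90694) + 22474) = -54 - ((21059 + 46916)*(92183 + 90694) + 22474) = -54 - (67975*182877 + 22474) = -54 - (12431064075 + 22474) = -54 - 1*12431086549 = -54 - 12431086549 = -12431086603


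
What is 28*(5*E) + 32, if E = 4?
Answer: 592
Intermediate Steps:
28*(5*E) + 32 = 28*(5*4) + 32 = 28*20 + 32 = 560 + 32 = 592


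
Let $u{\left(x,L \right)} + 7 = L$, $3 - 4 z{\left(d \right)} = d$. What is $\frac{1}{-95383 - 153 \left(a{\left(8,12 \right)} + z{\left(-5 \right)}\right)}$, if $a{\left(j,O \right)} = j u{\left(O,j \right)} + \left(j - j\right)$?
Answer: $- \frac{1}{96913} \approx -1.0319 \cdot 10^{-5}$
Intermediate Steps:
$z{\left(d \right)} = \frac{3}{4} - \frac{d}{4}$
$u{\left(x,L \right)} = -7 + L$
$a{\left(j,O \right)} = j \left(-7 + j\right)$ ($a{\left(j,O \right)} = j \left(-7 + j\right) + \left(j - j\right) = j \left(-7 + j\right) + 0 = j \left(-7 + j\right)$)
$\frac{1}{-95383 - 153 \left(a{\left(8,12 \right)} + z{\left(-5 \right)}\right)} = \frac{1}{-95383 - 153 \left(8 \left(-7 + 8\right) + \left(\frac{3}{4} - - \frac{5}{4}\right)\right)} = \frac{1}{-95383 - 153 \left(8 \cdot 1 + \left(\frac{3}{4} + \frac{5}{4}\right)\right)} = \frac{1}{-95383 - 153 \left(8 + 2\right)} = \frac{1}{-95383 - 1530} = \frac{1}{-96913} = - \frac{1}{96913}$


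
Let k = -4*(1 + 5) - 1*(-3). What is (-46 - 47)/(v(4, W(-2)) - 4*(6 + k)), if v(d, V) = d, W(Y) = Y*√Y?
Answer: -93/64 ≈ -1.4531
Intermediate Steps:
W(Y) = Y^(3/2)
k = -21 (k = -4*6 + 3 = -24 + 3 = -21)
(-46 - 47)/(v(4, W(-2)) - 4*(6 + k)) = (-46 - 47)/(4 - 4*(6 - 21)) = -93/(4 - 4*(-15)) = -93/(4 + 60) = -93/64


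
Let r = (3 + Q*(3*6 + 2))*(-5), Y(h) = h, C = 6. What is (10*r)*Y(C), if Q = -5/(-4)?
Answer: -8400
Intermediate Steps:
Q = 5/4 (Q = -5*(-¼) = 5/4 ≈ 1.2500)
r = -140 (r = (3 + 5*(3*6 + 2)/4)*(-5) = (3 + 5*(18 + 2)/4)*(-5) = (3 + (5/4)*20)*(-5) = (3 + 25)*(-5) = 28*(-5) = -140)
(10*r)*Y(C) = (10*(-140))*6 = -1400*6 = -8400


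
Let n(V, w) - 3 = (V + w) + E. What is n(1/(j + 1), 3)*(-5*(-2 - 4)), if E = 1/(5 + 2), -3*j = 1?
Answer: 1605/7 ≈ 229.29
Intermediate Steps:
j = -⅓ (j = -⅓*1 = -⅓ ≈ -0.33333)
E = ⅐ (E = 1/7 = ⅐ ≈ 0.14286)
n(V, w) = 22/7 + V + w (n(V, w) = 3 + ((V + w) + ⅐) = 3 + (⅐ + V + w) = 22/7 + V + w)
n(1/(j + 1), 3)*(-5*(-2 - 4)) = (22/7 + 1/(-⅓ + 1) + 3)*(-5*(-2 - 4)) = (22/7 + 1/(⅔) + 3)*(-5*(-6)) = (22/7 + 3/2 + 3)*30 = (107/14)*30 = 1605/7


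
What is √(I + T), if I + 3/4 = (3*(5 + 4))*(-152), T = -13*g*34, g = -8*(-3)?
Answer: 3*I*√6539/2 ≈ 121.3*I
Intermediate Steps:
g = 24
T = -10608 (T = -13*24*34 = -312*34 = -10608)
I = -16419/4 (I = -¾ + (3*(5 + 4))*(-152) = -¾ + (3*9)*(-152) = -¾ + 27*(-152) = -¾ - 4104 = -16419/4 ≈ -4104.8)
√(I + T) = √(-16419/4 - 10608) = √(-58851/4) = 3*I*√6539/2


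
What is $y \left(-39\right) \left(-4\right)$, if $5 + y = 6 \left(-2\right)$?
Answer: $-2652$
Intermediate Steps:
$y = -17$ ($y = -5 + 6 \left(-2\right) = -5 - 12 = -17$)
$y \left(-39\right) \left(-4\right) = \left(-17\right) \left(-39\right) \left(-4\right) = 663 \left(-4\right) = -2652$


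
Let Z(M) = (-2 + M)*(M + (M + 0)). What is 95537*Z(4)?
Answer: 1528592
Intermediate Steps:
Z(M) = 2*M*(-2 + M) (Z(M) = (-2 + M)*(M + M) = (-2 + M)*(2*M) = 2*M*(-2 + M))
95537*Z(4) = 95537*(2*4*(-2 + 4)) = 95537*(2*4*2) = 95537*16 = 1528592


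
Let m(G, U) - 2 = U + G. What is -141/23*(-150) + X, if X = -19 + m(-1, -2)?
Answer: 20690/23 ≈ 899.57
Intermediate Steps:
m(G, U) = 2 + G + U (m(G, U) = 2 + (U + G) = 2 + (G + U) = 2 + G + U)
X = -20 (X = -19 + (2 - 1 - 2) = -19 - 1 = -20)
-141/23*(-150) + X = -141/23*(-150) - 20 = 21150/23 - 20 = 20690/23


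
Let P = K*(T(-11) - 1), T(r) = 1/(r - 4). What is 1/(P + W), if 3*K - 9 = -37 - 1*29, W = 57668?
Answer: 15/865324 ≈ 1.7335e-5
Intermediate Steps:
K = -19 (K = 3 + (-37 - 1*29)/3 = 3 + (-37 - 29)/3 = 3 + (1/3)*(-66) = 3 - 22 = -19)
T(r) = 1/(-4 + r)
P = 304/15 (P = -19*(1/(-4 - 11) - 1) = -19*(1/(-15) - 1) = -19*(-1/15 - 1) = -19*(-16/15) = 304/15 ≈ 20.267)
1/(P + W) = 1/(304/15 + 57668) = 1/(865324/15) = 15/865324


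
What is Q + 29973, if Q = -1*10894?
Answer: 19079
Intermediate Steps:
Q = -10894
Q + 29973 = -10894 + 29973 = 19079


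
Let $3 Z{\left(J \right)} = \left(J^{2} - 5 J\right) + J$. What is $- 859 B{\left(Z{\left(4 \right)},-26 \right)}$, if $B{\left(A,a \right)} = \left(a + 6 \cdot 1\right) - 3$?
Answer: $19757$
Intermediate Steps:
$Z{\left(J \right)} = - \frac{4 J}{3} + \frac{J^{2}}{3}$ ($Z{\left(J \right)} = \frac{\left(J^{2} - 5 J\right) + J}{3} = \frac{J^{2} - 4 J}{3} = - \frac{4 J}{3} + \frac{J^{2}}{3}$)
$B{\left(A,a \right)} = 3 + a$ ($B{\left(A,a \right)} = \left(a + 6\right) - 3 = \left(6 + a\right) - 3 = 3 + a$)
$- 859 B{\left(Z{\left(4 \right)},-26 \right)} = - 859 \left(3 - 26\right) = \left(-859\right) \left(-23\right) = 19757$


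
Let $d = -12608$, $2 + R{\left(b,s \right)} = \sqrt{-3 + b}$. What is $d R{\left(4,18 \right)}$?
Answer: $12608$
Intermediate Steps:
$R{\left(b,s \right)} = -2 + \sqrt{-3 + b}$
$d R{\left(4,18 \right)} = - 12608 \left(-2 + \sqrt{-3 + 4}\right) = - 12608 \left(-2 + \sqrt{1}\right) = - 12608 \left(-2 + 1\right) = \left(-12608\right) \left(-1\right) = 12608$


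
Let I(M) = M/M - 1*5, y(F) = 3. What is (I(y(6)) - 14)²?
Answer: 324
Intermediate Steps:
I(M) = -4 (I(M) = 1 - 5 = -4)
(I(y(6)) - 14)² = (-4 - 14)² = (-18)² = 324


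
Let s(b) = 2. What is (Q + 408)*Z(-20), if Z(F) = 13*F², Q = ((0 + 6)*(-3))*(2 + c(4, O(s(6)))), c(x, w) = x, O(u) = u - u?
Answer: 1560000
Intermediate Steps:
O(u) = 0
Q = -108 (Q = ((0 + 6)*(-3))*(2 + 4) = (6*(-3))*6 = -18*6 = -108)
(Q + 408)*Z(-20) = (-108 + 408)*(13*(-20)²) = 300*(13*400) = 300*5200 = 1560000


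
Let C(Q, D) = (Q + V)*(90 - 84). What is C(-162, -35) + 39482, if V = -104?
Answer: 37886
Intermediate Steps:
C(Q, D) = -624 + 6*Q (C(Q, D) = (Q - 104)*(90 - 84) = (-104 + Q)*6 = -624 + 6*Q)
C(-162, -35) + 39482 = (-624 + 6*(-162)) + 39482 = (-624 - 972) + 39482 = -1596 + 39482 = 37886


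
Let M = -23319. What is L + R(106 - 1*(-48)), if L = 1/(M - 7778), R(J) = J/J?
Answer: 31096/31097 ≈ 0.99997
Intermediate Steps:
R(J) = 1
L = -1/31097 (L = 1/(-23319 - 7778) = 1/(-31097) = -1/31097 ≈ -3.2157e-5)
L + R(106 - 1*(-48)) = -1/31097 + 1 = 31096/31097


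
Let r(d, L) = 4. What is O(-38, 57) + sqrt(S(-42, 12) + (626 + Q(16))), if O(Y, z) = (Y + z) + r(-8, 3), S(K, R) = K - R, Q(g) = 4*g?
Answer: 23 + 2*sqrt(159) ≈ 48.219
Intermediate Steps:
O(Y, z) = 4 + Y + z (O(Y, z) = (Y + z) + 4 = 4 + Y + z)
O(-38, 57) + sqrt(S(-42, 12) + (626 + Q(16))) = (4 - 38 + 57) + sqrt((-42 - 1*12) + (626 + 4*16)) = 23 + sqrt((-42 - 12) + (626 + 64)) = 23 + sqrt(-54 + 690) = 23 + sqrt(636) = 23 + 2*sqrt(159)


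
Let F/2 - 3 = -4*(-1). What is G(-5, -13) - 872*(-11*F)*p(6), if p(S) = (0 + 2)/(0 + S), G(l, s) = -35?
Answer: 134183/3 ≈ 44728.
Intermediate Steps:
F = 14 (F = 6 + 2*(-4*(-1)) = 6 + 2*4 = 6 + 8 = 14)
p(S) = 2/S
G(-5, -13) - 872*(-11*F)*p(6) = -35 - 872*(-11*14)*2/6 = -35 - (-134288)*2*(1/6) = -35 - (-134288)/3 = -35 - 872*(-154/3) = -35 + 134288/3 = 134183/3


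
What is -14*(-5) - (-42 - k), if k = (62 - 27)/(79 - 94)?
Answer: 329/3 ≈ 109.67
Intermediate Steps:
k = -7/3 (k = 35/(-15) = 35*(-1/15) = -7/3 ≈ -2.3333)
-14*(-5) - (-42 - k) = -14*(-5) - (-42 - 1*(-7/3)) = 70 - (-42 + 7/3) = 70 - 1*(-119/3) = 70 + 119/3 = 329/3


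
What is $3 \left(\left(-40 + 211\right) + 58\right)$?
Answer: $687$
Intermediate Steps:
$3 \left(\left(-40 + 211\right) + 58\right) = 3 \left(171 + 58\right) = 3 \cdot 229 = 687$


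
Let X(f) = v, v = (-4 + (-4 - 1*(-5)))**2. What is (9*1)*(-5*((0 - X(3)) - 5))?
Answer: 630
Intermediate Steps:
v = 9 (v = (-4 + (-4 + 5))**2 = (-4 + 1)**2 = (-3)**2 = 9)
X(f) = 9
(9*1)*(-5*((0 - X(3)) - 5)) = (9*1)*(-5*((0 - 1*9) - 5)) = 9*(-5*((0 - 9) - 5)) = 9*(-5*(-9 - 5)) = 9*(-5*(-14)) = 9*70 = 630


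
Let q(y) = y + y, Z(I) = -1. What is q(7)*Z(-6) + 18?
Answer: 4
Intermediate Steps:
q(y) = 2*y
q(7)*Z(-6) + 18 = (2*7)*(-1) + 18 = 14*(-1) + 18 = -14 + 18 = 4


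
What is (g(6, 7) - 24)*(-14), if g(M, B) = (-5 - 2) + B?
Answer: 336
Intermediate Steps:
g(M, B) = -7 + B
(g(6, 7) - 24)*(-14) = ((-7 + 7) - 24)*(-14) = (0 - 24)*(-14) = -24*(-14) = 336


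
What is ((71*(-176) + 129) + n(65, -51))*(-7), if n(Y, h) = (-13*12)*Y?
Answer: 157549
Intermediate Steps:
n(Y, h) = -156*Y
((71*(-176) + 129) + n(65, -51))*(-7) = ((71*(-176) + 129) - 156*65)*(-7) = ((-12496 + 129) - 10140)*(-7) = (-12367 - 10140)*(-7) = -22507*(-7) = 157549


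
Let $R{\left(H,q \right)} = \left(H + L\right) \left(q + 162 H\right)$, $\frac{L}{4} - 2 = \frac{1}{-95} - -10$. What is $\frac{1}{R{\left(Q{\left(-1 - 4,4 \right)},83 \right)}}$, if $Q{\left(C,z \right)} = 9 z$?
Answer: $\frac{19}{9435608} \approx 2.0137 \cdot 10^{-6}$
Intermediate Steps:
$L = \frac{4556}{95}$ ($L = 8 + 4 \left(\frac{1}{-95} - -10\right) = 8 + 4 \left(- \frac{1}{95} + 10\right) = 8 + 4 \cdot \frac{949}{95} = 8 + \frac{3796}{95} = \frac{4556}{95} \approx 47.958$)
$R{\left(H,q \right)} = \left(\frac{4556}{95} + H\right) \left(q + 162 H\right)$ ($R{\left(H,q \right)} = \left(H + \frac{4556}{95}\right) \left(q + 162 H\right) = \left(\frac{4556}{95} + H\right) \left(q + 162 H\right)$)
$\frac{1}{R{\left(Q{\left(-1 - 4,4 \right)},83 \right)}} = \frac{1}{162 \left(9 \cdot 4\right)^{2} + \frac{4556}{95} \cdot 83 + \frac{738072 \cdot 9 \cdot 4}{95} + 9 \cdot 4 \cdot 83} = \frac{1}{162 \cdot 36^{2} + \frac{378148}{95} + \frac{738072}{95} \cdot 36 + 36 \cdot 83} = \frac{1}{162 \cdot 1296 + \frac{378148}{95} + \frac{26570592}{95} + 2988} = \frac{1}{209952 + \frac{378148}{95} + \frac{26570592}{95} + 2988} = \frac{1}{\frac{9435608}{19}} = \frac{19}{9435608}$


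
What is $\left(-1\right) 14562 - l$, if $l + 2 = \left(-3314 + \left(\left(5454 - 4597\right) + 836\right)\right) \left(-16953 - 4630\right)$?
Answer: $-35000603$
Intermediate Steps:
$l = 34986041$ ($l = -2 + \left(-3314 + \left(\left(5454 - 4597\right) + 836\right)\right) \left(-16953 - 4630\right) = -2 + \left(-3314 + \left(857 + 836\right)\right) \left(-21583\right) = -2 + \left(-3314 + 1693\right) \left(-21583\right) = -2 - -34986043 = -2 + 34986043 = 34986041$)
$\left(-1\right) 14562 - l = \left(-1\right) 14562 - 34986041 = -14562 - 34986041 = -35000603$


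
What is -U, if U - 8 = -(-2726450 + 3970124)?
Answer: 1243666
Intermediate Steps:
U = -1243666 (U = 8 - (-2726450 + 3970124) = 8 - 1*1243674 = 8 - 1243674 = -1243666)
-U = -1*(-1243666) = 1243666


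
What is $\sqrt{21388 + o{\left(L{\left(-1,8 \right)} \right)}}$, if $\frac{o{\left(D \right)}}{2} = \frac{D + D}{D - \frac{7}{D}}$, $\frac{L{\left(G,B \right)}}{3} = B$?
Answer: $\frac{2 \sqrt{1731477811}}{569} \approx 146.26$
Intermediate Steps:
$L{\left(G,B \right)} = 3 B$
$o{\left(D \right)} = \frac{4 D}{D - \frac{7}{D}}$ ($o{\left(D \right)} = 2 \frac{D + D}{D - \frac{7}{D}} = 2 \frac{2 D}{D - \frac{7}{D}} = \frac{4 D}{D - \frac{7}{D}}$)
$\sqrt{21388 + o{\left(L{\left(-1,8 \right)} \right)}} = \sqrt{21388 + \frac{4 \left(3 \cdot 8\right)^{2}}{-7 + \left(3 \cdot 8\right)^{2}}} = \sqrt{21388 + \frac{4 \cdot 24^{2}}{-7 + 24^{2}}} = \sqrt{21388 + 4 \cdot 576 \frac{1}{-7 + 576}} = \sqrt{21388 + 4 \cdot 576 \cdot \frac{1}{569}} = \sqrt{21388 + \frac{2304}{569}} = \sqrt{\frac{12172076}{569}} = \frac{2 \sqrt{1731477811}}{569}$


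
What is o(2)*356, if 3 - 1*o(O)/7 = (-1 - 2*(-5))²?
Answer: -194376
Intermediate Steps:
o(O) = -546 (o(O) = 21 - 7*(-1 - 2*(-5))² = 21 - 7*(-1 + 10)² = 21 - 7*9² = 21 - 7*81 = 21 - 567 = -546)
o(2)*356 = -546*356 = -194376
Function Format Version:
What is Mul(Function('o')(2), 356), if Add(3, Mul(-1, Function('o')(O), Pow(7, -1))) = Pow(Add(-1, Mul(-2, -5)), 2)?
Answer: -194376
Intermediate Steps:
Function('o')(O) = -546 (Function('o')(O) = Add(21, Mul(-7, Pow(Add(-1, Mul(-2, -5)), 2))) = Add(21, Mul(-7, Pow(Add(-1, 10), 2))) = Add(21, Mul(-7, Pow(9, 2))) = Add(21, Mul(-7, 81)) = Add(21, -567) = -546)
Mul(Function('o')(2), 356) = Mul(-546, 356) = -194376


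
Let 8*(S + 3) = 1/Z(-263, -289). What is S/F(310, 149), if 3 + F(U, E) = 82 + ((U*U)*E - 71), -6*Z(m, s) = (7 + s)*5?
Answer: -5639/26919547040 ≈ -2.0948e-7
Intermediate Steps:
Z(m, s) = -35/6 - 5*s/6 (Z(m, s) = -(7 + s)*5/6 = -(35 + 5*s)/6 = -35/6 - 5*s/6)
S = -5639/1880 (S = -3 + 1/(8*(-35/6 - 5/6*(-289))) = -3 + 1/(8*(-35/6 + 1445/6)) = -3 + (1/8)/235 = -3 + (1/8)*(1/235) = -3 + 1/1880 = -5639/1880 ≈ -2.9995)
F(U, E) = 8 + E*U**2 (F(U, E) = -3 + (82 + ((U*U)*E - 71)) = -3 + (82 + (U**2*E - 71)) = -3 + (82 + (E*U**2 - 71)) = -3 + (82 + (-71 + E*U**2)) = -3 + (11 + E*U**2) = 8 + E*U**2)
S/F(310, 149) = -5639/(1880*(8 + 149*310**2)) = -5639/(1880*(8 + 149*96100)) = -5639/(1880*(8 + 14318900)) = -5639/1880/14318908 = -5639/1880*1/14318908 = -5639/26919547040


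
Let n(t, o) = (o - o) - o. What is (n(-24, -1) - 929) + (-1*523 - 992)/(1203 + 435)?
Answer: -507193/546 ≈ -928.92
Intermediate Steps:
n(t, o) = -o (n(t, o) = 0 - o = -o)
(n(-24, -1) - 929) + (-1*523 - 992)/(1203 + 435) = (-1*(-1) - 929) + (-1*523 - 992)/(1203 + 435) = (1 - 929) + (-523 - 992)/1638 = -928 - 1515*1/1638 = -928 - 505/546 = -507193/546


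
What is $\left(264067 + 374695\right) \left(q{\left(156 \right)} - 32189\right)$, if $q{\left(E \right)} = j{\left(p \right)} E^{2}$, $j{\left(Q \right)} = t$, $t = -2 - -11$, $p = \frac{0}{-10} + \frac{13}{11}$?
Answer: $119343098270$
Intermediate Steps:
$p = \frac{13}{11}$ ($p = 0 \left(- \frac{1}{10}\right) + 13 \cdot \frac{1}{11} = 0 + \frac{13}{11} = \frac{13}{11} \approx 1.1818$)
$t = 9$ ($t = -2 + 11 = 9$)
$j{\left(Q \right)} = 9$
$q{\left(E \right)} = 9 E^{2}$
$\left(264067 + 374695\right) \left(q{\left(156 \right)} - 32189\right) = \left(264067 + 374695\right) \left(9 \cdot 156^{2} - 32189\right) = 638762 \left(9 \cdot 24336 - 32189\right) = 638762 \left(219024 - 32189\right) = 638762 \cdot 186835 = 119343098270$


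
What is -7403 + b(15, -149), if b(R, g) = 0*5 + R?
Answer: -7388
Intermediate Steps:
b(R, g) = R (b(R, g) = 0 + R = R)
-7403 + b(15, -149) = -7403 + 15 = -7388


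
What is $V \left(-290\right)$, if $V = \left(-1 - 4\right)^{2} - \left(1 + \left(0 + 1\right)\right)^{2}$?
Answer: $-6090$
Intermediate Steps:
$V = 21$ ($V = \left(-5\right)^{2} - \left(1 + 1\right)^{2} = 25 - 2^{2} = 25 - 4 = 21$)
$V \left(-290\right) = 21 \left(-290\right) = -6090$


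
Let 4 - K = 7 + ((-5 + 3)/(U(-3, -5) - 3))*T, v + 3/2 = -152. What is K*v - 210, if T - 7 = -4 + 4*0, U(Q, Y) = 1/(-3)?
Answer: 2634/5 ≈ 526.80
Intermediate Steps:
v = -307/2 (v = -3/2 - 152 = -307/2 ≈ -153.50)
U(Q, Y) = -⅓
T = 3 (T = 7 + (-4 + 4*0) = 7 + (-4 + 0) = 7 - 4 = 3)
K = -24/5 (K = 4 - (7 + ((-5 + 3)/(-⅓ - 3))*3) = 4 - (7 - 2/(-10/3)*3) = 4 - (7 - 2*(-3/10)*3) = 4 - (7 + (⅗)*3) = 4 - (7 + 9/5) = 4 - 1*44/5 = 4 - 44/5 = -24/5 ≈ -4.8000)
K*v - 210 = -24/5*(-307/2) - 210 = 3684/5 - 210 = 2634/5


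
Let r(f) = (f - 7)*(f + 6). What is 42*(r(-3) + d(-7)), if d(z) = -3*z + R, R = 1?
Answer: -336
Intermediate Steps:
r(f) = (-7 + f)*(6 + f)
d(z) = 1 - 3*z (d(z) = -3*z + 1 = 1 - 3*z)
42*(r(-3) + d(-7)) = 42*((-42 + (-3)**2 - 1*(-3)) + (1 - 3*(-7))) = 42*((-42 + 9 + 3) + (1 + 21)) = 42*(-30 + 22) = 42*(-8) = -336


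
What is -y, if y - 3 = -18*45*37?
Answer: 29967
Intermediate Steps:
y = -29967 (y = 3 - 18*45*37 = 3 - 810*37 = 3 - 29970 = -29967)
-y = -1*(-29967) = 29967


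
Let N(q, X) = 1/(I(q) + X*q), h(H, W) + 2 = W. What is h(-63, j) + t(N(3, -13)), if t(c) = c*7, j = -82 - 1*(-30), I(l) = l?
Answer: -1951/36 ≈ -54.194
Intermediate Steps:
j = -52 (j = -82 + 30 = -52)
h(H, W) = -2 + W
N(q, X) = 1/(q + X*q)
t(c) = 7*c
h(-63, j) + t(N(3, -13)) = (-2 - 52) + 7*(1/(3*(1 - 13))) = -54 + 7*((⅓)/(-12)) = -54 + 7*((⅓)*(-1/12)) = -54 + 7*(-1/36) = -54 - 7/36 = -1951/36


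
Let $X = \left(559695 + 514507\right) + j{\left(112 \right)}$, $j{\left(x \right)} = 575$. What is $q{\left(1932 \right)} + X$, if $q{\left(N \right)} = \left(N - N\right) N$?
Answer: $1074777$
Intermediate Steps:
$X = 1074777$ ($X = \left(559695 + 514507\right) + 575 = 1074202 + 575 = 1074777$)
$q{\left(N \right)} = 0$ ($q{\left(N \right)} = 0 N = 0$)
$q{\left(1932 \right)} + X = 0 + 1074777 = 1074777$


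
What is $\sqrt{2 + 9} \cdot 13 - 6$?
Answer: $-6 + 13 \sqrt{11} \approx 37.116$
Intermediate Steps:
$\sqrt{2 + 9} \cdot 13 - 6 = \sqrt{11} \cdot 13 - 6 = 13 \sqrt{11} - 6 = -6 + 13 \sqrt{11}$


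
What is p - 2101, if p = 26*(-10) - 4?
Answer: -2365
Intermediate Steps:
p = -264 (p = -260 - 4 = -264)
p - 2101 = -264 - 2101 = -2365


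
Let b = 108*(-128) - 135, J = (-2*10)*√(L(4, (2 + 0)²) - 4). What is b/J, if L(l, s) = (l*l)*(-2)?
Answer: -4653*I/40 ≈ -116.32*I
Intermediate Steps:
L(l, s) = -2*l² (L(l, s) = l²*(-2) = -2*l²)
J = -120*I (J = (-2*10)*√(-2*4² - 4) = -20*√(-2*16 - 4) = -20*√(-32 - 4) = -120*I ≈ -120.0*I)
b = -13959 (b = -13824 - 135 = -13959)
b/J = -13959*I/120 = -4653*I/40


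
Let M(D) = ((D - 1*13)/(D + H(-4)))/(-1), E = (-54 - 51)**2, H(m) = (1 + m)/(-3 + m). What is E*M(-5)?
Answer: -694575/16 ≈ -43411.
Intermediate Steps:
H(m) = (1 + m)/(-3 + m)
E = 11025 (E = (-105)**2 = 11025)
M(D) = -(-13 + D)/(3/7 + D) (M(D) = ((D - 1*13)/(D + (1 - 4)/(-3 - 4)))/(-1) = ((D - 13)/(D - 3/(-7)))*(-1) = ((-13 + D)/(D - 1/7*(-3)))*(-1) = ((-13 + D)/(D + 3/7))*(-1) = ((-13 + D)/(3/7 + D))*(-1) = -(-13 + D)/(3/7 + D))
E*M(-5) = 11025*(7*(13 - 1*(-5))/(3 + 7*(-5))) = 11025*(7*(13 + 5)/(3 - 35)) = 11025*(7*18/(-32)) = 11025*(7*(-1/32)*18) = 11025*(-63/16) = -694575/16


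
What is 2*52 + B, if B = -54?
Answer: 50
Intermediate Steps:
2*52 + B = 2*52 - 54 = 104 - 54 = 50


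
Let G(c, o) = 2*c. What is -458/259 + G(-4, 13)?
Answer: -2530/259 ≈ -9.7683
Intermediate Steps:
-458/259 + G(-4, 13) = -458/259 + 2*(-4) = -458*1/259 - 8 = -458/259 - 8 = -2530/259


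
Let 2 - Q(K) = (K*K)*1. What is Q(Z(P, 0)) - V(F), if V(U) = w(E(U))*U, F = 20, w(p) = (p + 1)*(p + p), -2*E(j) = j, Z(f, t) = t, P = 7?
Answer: -3598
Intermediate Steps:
E(j) = -j/2
Q(K) = 2 - K² (Q(K) = 2 - K*K = 2 - K²)
w(p) = 2*p*(1 + p) (w(p) = (1 + p)*(2*p) = 2*p*(1 + p))
V(U) = -U²*(1 - U/2) (V(U) = (2*(-U/2)*(1 - U/2))*U = (-U*(1 - U/2))*U = -U²*(1 - U/2))
Q(Z(P, 0)) - V(F) = (2 - 1*0²) - 20²*(-2 + 20)/2 = (2 - 1*0) - 400*18/2 = (2 + 0) - 1*3600 = 2 - 3600 = -3598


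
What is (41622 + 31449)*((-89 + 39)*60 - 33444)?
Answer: -2662999524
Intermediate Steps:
(41622 + 31449)*((-89 + 39)*60 - 33444) = 73071*(-50*60 - 33444) = 73071*(-3000 - 33444) = 73071*(-36444) = -2662999524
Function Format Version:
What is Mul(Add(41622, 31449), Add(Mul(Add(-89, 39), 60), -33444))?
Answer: -2662999524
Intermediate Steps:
Mul(Add(41622, 31449), Add(Mul(Add(-89, 39), 60), -33444)) = Mul(73071, Add(Mul(-50, 60), -33444)) = Mul(73071, Add(-3000, -33444)) = Mul(73071, -36444) = -2662999524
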